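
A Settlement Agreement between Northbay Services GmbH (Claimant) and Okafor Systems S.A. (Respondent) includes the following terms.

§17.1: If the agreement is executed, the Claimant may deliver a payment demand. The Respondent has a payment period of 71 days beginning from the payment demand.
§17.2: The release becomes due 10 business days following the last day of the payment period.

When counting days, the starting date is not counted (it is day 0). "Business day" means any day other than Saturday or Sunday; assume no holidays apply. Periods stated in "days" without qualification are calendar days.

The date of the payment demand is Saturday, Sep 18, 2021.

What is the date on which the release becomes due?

Adding 71 calendar days to Sep 18, 2021 gives Nov 28, 2021, which is the last day of the payment period.
From Sunday, Nov 28, 2021, 10 business days (Nov 29, Nov 30, Dec 1, Dec 2, Dec 3, Dec 6, Dec 7, Dec 8, Dec 9, Dec 10, skipping weekends) brings us to Friday, Dec 10, 2021, which is the date on which the release becomes due.

Dec 10, 2021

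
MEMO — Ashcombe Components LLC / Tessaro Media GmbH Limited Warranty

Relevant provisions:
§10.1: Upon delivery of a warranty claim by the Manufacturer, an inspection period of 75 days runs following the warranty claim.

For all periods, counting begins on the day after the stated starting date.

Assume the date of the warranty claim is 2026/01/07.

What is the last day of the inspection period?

The last day of the inspection period: 2026/01/07 + 75 days = 2026/03/23.

2026/03/23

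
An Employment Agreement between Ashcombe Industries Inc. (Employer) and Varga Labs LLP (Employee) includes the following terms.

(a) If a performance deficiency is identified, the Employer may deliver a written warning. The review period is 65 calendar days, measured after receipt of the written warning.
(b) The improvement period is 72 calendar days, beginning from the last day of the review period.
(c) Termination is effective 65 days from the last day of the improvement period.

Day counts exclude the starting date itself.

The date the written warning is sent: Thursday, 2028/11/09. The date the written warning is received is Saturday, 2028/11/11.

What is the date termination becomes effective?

2029/06/01

The last day of the review period: 2028/11/11 + 65 days = 2029/01/15.
The last day of the improvement period: 72 calendar days after 2029/01/15 is 2029/03/28.
Adding 65 calendar days to 2029/03/28 gives 2029/06/01, which is the date termination becomes effective.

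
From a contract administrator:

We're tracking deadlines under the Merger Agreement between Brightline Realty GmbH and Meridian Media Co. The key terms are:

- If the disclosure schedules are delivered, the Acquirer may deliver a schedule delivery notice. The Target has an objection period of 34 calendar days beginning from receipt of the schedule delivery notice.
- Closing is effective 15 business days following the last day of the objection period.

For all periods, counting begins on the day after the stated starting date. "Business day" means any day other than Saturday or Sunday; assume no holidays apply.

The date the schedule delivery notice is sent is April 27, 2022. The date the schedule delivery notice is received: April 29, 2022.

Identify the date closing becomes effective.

The last day of the objection period: 34 calendar days after April 29, 2022 is June 2, 2022.
From Thursday, June 2, 2022, 15 business days (Jun 3, Jun 6, Jun 7, Jun 8, …, Jun 21, Jun 22, Jun 23, skipping weekends) brings us to Thursday, June 23, 2022, which is the date closing becomes effective.

June 23, 2022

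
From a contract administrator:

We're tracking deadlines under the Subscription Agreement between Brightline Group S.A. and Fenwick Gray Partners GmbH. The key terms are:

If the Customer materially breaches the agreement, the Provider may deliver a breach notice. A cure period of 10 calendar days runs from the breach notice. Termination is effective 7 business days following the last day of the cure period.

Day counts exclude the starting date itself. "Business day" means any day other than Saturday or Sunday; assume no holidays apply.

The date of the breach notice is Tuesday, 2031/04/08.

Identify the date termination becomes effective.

2031/04/29

The last day of the cure period: 2031/04/08 + 10 days = 2031/04/18.
From Friday, 2031/04/18, 7 business days (Apr 21, Apr 22, Apr 23, Apr 24, Apr 25, Apr 28, Apr 29, skipping weekends) brings us to Tuesday, 2031/04/29, which is the date termination becomes effective.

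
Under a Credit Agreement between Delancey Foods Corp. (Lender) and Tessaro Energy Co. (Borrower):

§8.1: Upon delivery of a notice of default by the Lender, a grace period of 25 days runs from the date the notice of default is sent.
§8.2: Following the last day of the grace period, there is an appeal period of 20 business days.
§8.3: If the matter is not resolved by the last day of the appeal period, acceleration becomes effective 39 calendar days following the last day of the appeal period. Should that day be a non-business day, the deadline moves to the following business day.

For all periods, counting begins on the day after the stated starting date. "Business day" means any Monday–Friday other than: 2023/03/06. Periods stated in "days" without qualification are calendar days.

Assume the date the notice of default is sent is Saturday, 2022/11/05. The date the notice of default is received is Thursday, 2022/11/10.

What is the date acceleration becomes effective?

Adding 25 calendar days to 2022/11/05 gives 2022/11/30, which is the last day of the grace period.
From Wednesday, 2022/11/30, 20 business days (Dec 1, Dec 2, Dec 5, Dec 6, …, Dec 26, Dec 27, Dec 28, skipping weekends) brings us to Wednesday, 2022/12/28, which is the last day of the appeal period.
Adding 39 calendar days to 2022/12/28 gives 2023/02/05, which is the date acceleration becomes effective. That falls on a Sunday, so it rolls to the next business day, Monday, 2023/02/06.

2023/02/06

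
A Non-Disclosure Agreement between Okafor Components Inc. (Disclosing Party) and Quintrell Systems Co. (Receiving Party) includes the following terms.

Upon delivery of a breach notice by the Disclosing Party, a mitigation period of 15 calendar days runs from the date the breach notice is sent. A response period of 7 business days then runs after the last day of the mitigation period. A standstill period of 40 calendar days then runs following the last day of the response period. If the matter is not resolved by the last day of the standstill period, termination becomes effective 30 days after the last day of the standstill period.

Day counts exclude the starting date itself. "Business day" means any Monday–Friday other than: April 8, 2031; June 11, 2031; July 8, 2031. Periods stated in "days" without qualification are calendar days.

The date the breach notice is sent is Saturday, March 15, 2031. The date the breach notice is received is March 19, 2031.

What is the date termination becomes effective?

June 18, 2031

Adding 15 calendar days to March 15, 2031 gives March 30, 2031, which is the last day of the mitigation period.
The last day of the response period: counting 7 business days from Sunday, March 30, 2031 (Mar 31, Apr 1, Apr 2, Apr 3, Apr 4, Apr 7, Apr 9, skipping weekends and the listed holiday on Apr 8) reaches Wednesday, April 9, 2031.
The last day of the standstill period: 40 calendar days after April 9, 2031 is May 19, 2031.
Adding 30 calendar days to May 19, 2031 gives June 18, 2031, which is the date termination becomes effective.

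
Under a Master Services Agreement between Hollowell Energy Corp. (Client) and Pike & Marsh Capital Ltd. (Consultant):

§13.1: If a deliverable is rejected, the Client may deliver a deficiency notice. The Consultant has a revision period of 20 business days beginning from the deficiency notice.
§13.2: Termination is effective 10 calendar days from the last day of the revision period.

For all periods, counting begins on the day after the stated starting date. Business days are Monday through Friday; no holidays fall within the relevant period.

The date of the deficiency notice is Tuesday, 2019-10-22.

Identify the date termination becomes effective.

2019-11-29

From Tuesday, 2019-10-22, 20 business days (Oct 23, Oct 24, Oct 25, Oct 28, …, Nov 15, Nov 18, Nov 19, skipping weekends) brings us to Tuesday, 2019-11-19, which is the last day of the revision period.
The date termination becomes effective: 2019-11-19 + 10 days = 2019-11-29.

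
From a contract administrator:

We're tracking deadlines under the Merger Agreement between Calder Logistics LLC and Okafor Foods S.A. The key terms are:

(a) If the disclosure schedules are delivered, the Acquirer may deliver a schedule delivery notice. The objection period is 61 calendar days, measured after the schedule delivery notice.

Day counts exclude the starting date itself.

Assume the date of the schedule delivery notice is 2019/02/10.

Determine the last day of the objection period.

2019/04/12

The last day of the objection period: 61 calendar days after 2019/02/10 is 2019/04/12.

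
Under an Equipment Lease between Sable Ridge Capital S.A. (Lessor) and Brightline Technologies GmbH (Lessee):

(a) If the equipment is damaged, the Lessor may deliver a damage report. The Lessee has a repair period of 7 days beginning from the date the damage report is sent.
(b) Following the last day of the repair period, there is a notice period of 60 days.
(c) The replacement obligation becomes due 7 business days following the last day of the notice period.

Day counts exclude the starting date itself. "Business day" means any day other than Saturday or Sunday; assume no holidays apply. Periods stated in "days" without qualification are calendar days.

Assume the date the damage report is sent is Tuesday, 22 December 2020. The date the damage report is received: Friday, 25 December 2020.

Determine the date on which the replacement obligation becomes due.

The last day of the repair period: 22 December 2020 + 7 days = 29 December 2020.
Adding 60 calendar days to 29 December 2020 gives 27 February 2021, which is the last day of the notice period.
The date on which the replacement obligation becomes due: counting 7 business days from Saturday, 27 February 2021 (Mar 1, Mar 2, Mar 3, Mar 4, Mar 5, Mar 8, Mar 9, skipping weekends) reaches Tuesday, 9 March 2021.

9 March 2021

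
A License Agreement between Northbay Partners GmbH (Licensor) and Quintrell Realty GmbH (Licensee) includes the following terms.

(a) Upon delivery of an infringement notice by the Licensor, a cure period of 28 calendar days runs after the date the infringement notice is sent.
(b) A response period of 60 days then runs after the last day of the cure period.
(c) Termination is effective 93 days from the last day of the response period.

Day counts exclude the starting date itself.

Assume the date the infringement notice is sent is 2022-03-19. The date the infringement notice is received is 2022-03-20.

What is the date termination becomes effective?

The last day of the cure period: 2022-03-19 + 28 days = 2022-04-16.
Adding 60 calendar days to 2022-04-16 gives 2022-06-15, which is the last day of the response period.
The date termination becomes effective: 93 calendar days after 2022-06-15 is 2022-09-16.

2022-09-16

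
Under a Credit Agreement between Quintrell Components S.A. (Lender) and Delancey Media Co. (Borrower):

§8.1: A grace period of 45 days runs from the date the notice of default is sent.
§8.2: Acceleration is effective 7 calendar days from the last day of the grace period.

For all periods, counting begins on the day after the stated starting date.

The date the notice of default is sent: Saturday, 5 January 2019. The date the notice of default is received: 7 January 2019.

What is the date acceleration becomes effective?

The last day of the grace period: 5 January 2019 + 45 days = 19 February 2019.
The date acceleration becomes effective: 7 calendar days after 19 February 2019 is 26 February 2019.

26 February 2019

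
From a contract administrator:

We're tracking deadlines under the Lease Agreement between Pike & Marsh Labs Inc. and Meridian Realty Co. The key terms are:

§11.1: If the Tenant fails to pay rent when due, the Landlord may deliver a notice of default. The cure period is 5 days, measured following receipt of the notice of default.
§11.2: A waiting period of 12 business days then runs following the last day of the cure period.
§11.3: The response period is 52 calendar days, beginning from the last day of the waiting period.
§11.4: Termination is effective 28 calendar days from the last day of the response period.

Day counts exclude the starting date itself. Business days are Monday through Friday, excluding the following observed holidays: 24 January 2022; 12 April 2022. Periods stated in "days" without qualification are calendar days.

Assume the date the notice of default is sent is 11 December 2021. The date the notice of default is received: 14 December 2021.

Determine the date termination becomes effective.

25 March 2022

The last day of the cure period: 5 calendar days after 14 December 2021 is 19 December 2021.
From Sunday, 19 December 2021, 12 business days (Dec 20, Dec 21, Dec 22, Dec 23, …, Dec 31, Jan 3, Jan 4, skipping weekends) brings us to Tuesday, 4 January 2022, which is the last day of the waiting period.
The last day of the response period: 52 calendar days after 4 January 2022 is 25 February 2022.
The date termination becomes effective: 25 February 2022 + 28 days = 25 March 2022.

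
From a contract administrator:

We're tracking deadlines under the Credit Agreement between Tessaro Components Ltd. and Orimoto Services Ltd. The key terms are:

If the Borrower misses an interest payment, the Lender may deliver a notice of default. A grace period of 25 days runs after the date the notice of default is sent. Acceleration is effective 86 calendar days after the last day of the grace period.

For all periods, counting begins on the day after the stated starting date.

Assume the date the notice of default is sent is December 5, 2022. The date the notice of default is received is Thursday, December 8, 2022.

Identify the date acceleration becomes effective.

The last day of the grace period: December 5, 2022 + 25 days = December 30, 2022.
The date acceleration becomes effective: 86 calendar days after December 30, 2022 is March 26, 2023.

March 26, 2023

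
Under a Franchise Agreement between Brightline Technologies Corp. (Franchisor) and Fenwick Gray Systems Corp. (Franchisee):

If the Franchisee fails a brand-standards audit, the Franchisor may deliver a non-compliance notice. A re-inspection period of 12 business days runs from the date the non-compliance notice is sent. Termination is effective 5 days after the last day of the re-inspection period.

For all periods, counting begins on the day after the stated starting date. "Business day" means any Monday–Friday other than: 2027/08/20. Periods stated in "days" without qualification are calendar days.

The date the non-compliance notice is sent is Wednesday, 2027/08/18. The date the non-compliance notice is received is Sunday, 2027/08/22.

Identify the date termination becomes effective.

2027/09/11

The last day of the re-inspection period: 12 business days after Wednesday, 2027/08/18, skipping weekends and the listed holiday on Aug 20 — Aug 19, Aug 23, Aug 24, Aug 25, …, Sep 2, Sep 3, Sep 6 — lands on Monday, 2027/09/06.
The date termination becomes effective: 5 calendar days after 2027/09/06 is 2027/09/11.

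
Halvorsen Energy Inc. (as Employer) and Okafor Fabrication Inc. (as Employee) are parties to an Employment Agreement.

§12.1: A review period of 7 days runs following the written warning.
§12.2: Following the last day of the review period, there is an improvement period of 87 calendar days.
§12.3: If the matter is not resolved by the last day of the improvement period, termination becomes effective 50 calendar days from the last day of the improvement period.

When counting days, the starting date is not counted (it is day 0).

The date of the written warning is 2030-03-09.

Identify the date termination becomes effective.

Adding 7 calendar days to 2030-03-09 gives 2030-03-16, which is the last day of the review period.
The last day of the improvement period: 87 calendar days after 2030-03-16 is 2030-06-11.
The date termination becomes effective: 50 calendar days after 2030-06-11 is 2030-07-31.

2030-07-31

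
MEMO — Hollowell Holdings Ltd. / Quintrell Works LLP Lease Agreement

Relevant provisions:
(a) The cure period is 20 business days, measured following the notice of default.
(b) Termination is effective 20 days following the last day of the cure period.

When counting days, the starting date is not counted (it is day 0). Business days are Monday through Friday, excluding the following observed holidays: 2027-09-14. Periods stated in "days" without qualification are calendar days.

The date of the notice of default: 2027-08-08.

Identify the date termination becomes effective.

The last day of the cure period: 20 business days after Sunday, 2027-08-08, skipping weekends — Aug 9, Aug 10, Aug 11, Aug 12, …, Sep 1, Sep 2, Sep 3 — lands on Friday, 2027-09-03.
The date termination becomes effective: 2027-09-03 + 20 days = 2027-09-23.

2027-09-23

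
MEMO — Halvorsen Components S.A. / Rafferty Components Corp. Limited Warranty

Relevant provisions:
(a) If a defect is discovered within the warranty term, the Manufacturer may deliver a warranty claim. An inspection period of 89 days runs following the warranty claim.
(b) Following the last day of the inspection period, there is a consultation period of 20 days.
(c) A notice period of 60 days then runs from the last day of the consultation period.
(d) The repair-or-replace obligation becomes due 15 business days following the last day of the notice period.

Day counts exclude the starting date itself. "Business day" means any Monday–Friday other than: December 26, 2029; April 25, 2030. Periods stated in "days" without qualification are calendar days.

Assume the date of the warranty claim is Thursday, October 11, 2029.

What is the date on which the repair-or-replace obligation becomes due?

The last day of the inspection period: 89 calendar days after October 11, 2029 is January 8, 2030.
The last day of the consultation period: 20 calendar days after January 8, 2030 is January 28, 2030.
Adding 60 calendar days to January 28, 2030 gives March 29, 2030, which is the last day of the notice period.
The date on which the repair-or-replace obligation becomes due: 15 business days after Friday, March 29, 2030, skipping weekends — Apr 1, Apr 2, Apr 3, Apr 4, …, Apr 17, Apr 18, Apr 19 — lands on Friday, April 19, 2030.

April 19, 2030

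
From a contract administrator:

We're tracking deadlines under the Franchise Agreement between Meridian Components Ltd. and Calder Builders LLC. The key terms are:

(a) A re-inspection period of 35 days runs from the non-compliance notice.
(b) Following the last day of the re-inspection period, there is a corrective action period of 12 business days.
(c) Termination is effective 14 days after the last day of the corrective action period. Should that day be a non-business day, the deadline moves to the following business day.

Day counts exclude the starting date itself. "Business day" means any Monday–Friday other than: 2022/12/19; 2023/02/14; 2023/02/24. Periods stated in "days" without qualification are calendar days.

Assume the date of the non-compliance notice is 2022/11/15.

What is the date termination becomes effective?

2023/01/19

The last day of the re-inspection period: 2022/11/15 + 35 days = 2022/12/20.
The last day of the corrective action period: 12 business days after Tuesday, 2022/12/20, skipping weekends — Dec 21, Dec 22, Dec 23, Dec 26, …, Jan 3, Jan 4, Jan 5 — lands on Thursday, 2023/01/05.
Adding 14 calendar days to 2023/01/05 gives 2023/01/19, which is the date termination becomes effective. 2023/01/19 is a Thursday and is not a listed holiday, so no roll-forward applies.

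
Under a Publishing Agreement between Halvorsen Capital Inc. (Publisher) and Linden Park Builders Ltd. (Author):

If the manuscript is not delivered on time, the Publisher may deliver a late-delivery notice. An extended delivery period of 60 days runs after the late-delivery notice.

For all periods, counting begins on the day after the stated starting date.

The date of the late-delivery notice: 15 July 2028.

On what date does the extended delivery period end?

Adding 60 calendar days to 15 July 2028 gives 13 September 2028, which is the last day of the extended delivery period.

13 September 2028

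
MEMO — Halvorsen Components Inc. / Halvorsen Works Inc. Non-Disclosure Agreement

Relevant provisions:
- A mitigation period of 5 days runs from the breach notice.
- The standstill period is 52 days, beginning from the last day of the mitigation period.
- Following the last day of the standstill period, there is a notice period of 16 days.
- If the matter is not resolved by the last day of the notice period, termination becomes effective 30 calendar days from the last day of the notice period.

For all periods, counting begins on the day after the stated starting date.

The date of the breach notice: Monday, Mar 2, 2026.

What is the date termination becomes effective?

Adding 5 calendar days to Mar 2, 2026 gives Mar 7, 2026, which is the last day of the mitigation period.
Adding 52 calendar days to Mar 7, 2026 gives Apr 28, 2026, which is the last day of the standstill period.
Adding 16 calendar days to Apr 28, 2026 gives May 14, 2026, which is the last day of the notice period.
Adding 30 calendar days to May 14, 2026 gives Jun 13, 2026, which is the date termination becomes effective.

Jun 13, 2026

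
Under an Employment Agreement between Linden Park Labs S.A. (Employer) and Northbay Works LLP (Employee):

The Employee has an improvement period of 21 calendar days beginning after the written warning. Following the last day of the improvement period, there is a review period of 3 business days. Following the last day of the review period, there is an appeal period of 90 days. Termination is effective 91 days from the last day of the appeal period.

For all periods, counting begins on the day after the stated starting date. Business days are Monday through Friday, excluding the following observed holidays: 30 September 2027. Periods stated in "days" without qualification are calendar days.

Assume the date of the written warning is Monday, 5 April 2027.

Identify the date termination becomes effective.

27 October 2027

The last day of the improvement period: 21 calendar days after 5 April 2027 is 26 April 2027.
From Monday, 26 April 2027, 3 business days (Apr 27, Apr 28, Apr 29, skipping weekends) brings us to Thursday, 29 April 2027, which is the last day of the review period.
The last day of the appeal period: 90 calendar days after 29 April 2027 is 28 July 2027.
Adding 91 calendar days to 28 July 2027 gives 27 October 2027, which is the date termination becomes effective.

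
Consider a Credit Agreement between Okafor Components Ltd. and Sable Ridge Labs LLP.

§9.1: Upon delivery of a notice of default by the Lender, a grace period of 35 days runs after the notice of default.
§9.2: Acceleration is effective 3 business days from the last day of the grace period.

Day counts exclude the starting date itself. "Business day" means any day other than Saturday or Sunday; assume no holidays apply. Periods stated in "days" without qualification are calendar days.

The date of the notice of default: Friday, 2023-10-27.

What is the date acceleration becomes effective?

The last day of the grace period: 2023-10-27 + 35 days = 2023-12-01.
The date acceleration becomes effective: 3 business days after Friday, 2023-12-01, skipping weekends — Dec 4, Dec 5, Dec 6 — lands on Wednesday, 2023-12-06.

2023-12-06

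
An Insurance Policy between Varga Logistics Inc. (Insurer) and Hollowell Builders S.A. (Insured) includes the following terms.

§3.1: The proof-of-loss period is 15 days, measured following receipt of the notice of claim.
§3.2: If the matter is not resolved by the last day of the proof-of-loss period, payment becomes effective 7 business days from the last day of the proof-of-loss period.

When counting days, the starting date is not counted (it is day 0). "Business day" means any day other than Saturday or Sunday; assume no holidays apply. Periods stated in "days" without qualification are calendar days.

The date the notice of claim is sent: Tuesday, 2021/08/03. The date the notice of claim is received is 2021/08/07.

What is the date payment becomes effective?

2021/08/31

The last day of the proof-of-loss period: 15 calendar days after 2021/08/07 is 2021/08/22.
The date payment becomes effective: counting 7 business days from Sunday, 2021/08/22 (Aug 23, Aug 24, Aug 25, Aug 26, Aug 27, Aug 30, Aug 31, skipping weekends) reaches Tuesday, 2021/08/31.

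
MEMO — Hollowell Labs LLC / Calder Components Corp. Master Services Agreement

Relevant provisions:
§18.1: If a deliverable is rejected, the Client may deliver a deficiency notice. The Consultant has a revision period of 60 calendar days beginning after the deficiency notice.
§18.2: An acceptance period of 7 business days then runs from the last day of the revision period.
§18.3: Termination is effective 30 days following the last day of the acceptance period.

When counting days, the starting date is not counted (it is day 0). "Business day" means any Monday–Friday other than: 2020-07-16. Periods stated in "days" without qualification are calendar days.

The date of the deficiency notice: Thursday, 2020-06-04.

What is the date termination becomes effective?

The last day of the revision period: 2020-06-04 + 60 days = 2020-08-03.
The last day of the acceptance period: counting 7 business days from Monday, 2020-08-03 (Aug 4, Aug 5, Aug 6, Aug 7, Aug 10, Aug 11, Aug 12, skipping weekends) reaches Wednesday, 2020-08-12.
Adding 30 calendar days to 2020-08-12 gives 2020-09-11, which is the date termination becomes effective.

2020-09-11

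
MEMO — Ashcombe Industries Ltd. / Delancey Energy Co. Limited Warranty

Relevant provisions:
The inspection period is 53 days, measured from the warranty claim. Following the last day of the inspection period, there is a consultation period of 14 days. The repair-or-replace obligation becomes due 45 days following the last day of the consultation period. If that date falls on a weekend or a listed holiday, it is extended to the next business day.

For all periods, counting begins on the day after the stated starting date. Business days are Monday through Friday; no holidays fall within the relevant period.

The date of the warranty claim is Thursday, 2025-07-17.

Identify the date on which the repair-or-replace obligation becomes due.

2025-11-06

The last day of the inspection period: 53 calendar days after 2025-07-17 is 2025-09-08.
The last day of the consultation period: 14 calendar days after 2025-09-08 is 2025-09-22.
The date on which the repair-or-replace obligation becomes due: 45 calendar days after 2025-09-22 is 2025-11-06. 2025-11-06 is a Thursday, so no roll-forward applies.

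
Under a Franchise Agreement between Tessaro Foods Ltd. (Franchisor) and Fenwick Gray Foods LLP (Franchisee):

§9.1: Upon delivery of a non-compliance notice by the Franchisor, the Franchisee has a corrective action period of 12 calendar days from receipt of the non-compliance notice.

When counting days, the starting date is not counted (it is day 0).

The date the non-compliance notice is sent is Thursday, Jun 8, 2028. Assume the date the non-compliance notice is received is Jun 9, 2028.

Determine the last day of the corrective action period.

Adding 12 calendar days to Jun 9, 2028 gives Jun 21, 2028, which is the last day of the corrective action period.

Jun 21, 2028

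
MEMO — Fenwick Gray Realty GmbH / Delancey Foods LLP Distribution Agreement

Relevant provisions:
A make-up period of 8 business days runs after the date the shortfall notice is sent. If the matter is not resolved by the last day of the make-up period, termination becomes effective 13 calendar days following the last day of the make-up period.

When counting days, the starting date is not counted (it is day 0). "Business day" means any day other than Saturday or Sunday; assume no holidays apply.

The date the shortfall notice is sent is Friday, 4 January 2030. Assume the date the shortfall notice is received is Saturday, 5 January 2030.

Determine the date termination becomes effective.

29 January 2030

From Friday, 4 January 2030, 8 business days (Jan 7, Jan 8, Jan 9, Jan 10, Jan 11, Jan 14, Jan 15, Jan 16, skipping weekends) brings us to Wednesday, 16 January 2030, which is the last day of the make-up period.
The date termination becomes effective: 16 January 2030 + 13 days = 29 January 2030.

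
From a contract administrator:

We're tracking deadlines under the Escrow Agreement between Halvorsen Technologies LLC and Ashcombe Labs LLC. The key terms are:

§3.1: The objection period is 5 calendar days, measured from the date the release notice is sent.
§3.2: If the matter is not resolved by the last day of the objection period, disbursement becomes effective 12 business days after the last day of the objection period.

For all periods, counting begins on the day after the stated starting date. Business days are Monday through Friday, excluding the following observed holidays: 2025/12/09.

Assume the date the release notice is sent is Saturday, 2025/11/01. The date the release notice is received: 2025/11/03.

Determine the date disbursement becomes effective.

The last day of the objection period: 2025/11/01 + 5 days = 2025/11/06.
The date disbursement becomes effective: 12 business days after Thursday, 2025/11/06, skipping weekends — Nov 7, Nov 10, Nov 11, Nov 12, …, Nov 20, Nov 21, Nov 24 — lands on Monday, 2025/11/24.

2025/11/24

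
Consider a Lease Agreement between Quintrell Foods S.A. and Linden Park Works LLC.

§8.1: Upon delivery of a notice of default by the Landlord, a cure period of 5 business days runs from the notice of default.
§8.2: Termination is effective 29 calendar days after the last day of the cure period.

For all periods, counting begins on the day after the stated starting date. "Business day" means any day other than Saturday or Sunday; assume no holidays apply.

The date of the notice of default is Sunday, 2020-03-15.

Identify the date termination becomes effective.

2020-04-18

The last day of the cure period: counting 5 business days from Sunday, 2020-03-15 (Mar 16, Mar 17, Mar 18, Mar 19, Mar 20, skipping weekends) reaches Friday, 2020-03-20.
The date termination becomes effective: 2020-03-20 + 29 days = 2020-04-18.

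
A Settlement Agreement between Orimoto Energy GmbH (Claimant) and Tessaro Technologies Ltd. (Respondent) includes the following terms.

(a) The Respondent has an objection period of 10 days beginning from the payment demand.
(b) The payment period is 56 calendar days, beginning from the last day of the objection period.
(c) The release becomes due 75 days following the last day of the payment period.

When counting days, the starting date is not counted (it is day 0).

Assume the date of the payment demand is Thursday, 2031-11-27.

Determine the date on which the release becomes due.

2032-04-16

The last day of the objection period: 2031-11-27 + 10 days = 2031-12-07.
The last day of the payment period: 56 calendar days after 2031-12-07 is 2032-02-01.
The date on which the release becomes due: 75 calendar days after 2032-02-01 is 2032-04-16.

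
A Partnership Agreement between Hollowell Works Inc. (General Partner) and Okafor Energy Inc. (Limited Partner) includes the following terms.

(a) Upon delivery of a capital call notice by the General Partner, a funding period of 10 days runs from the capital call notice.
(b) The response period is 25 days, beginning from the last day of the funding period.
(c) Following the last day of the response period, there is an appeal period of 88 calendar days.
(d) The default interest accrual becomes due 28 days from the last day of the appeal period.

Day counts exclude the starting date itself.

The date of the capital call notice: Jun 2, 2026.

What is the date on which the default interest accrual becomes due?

The last day of the funding period: Jun 2, 2026 + 10 days = Jun 12, 2026.
The last day of the response period: 25 calendar days after Jun 12, 2026 is Jul 7, 2026.
The last day of the appeal period: 88 calendar days after Jul 7, 2026 is Oct 3, 2026.
The date on which the default interest accrual becomes due: Oct 3, 2026 + 28 days = Oct 31, 2026.

Oct 31, 2026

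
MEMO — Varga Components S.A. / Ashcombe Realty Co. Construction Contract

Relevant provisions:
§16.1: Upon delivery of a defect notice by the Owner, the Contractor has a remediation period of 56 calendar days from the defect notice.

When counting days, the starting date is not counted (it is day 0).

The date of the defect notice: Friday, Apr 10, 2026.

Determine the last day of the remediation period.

The last day of the remediation period: 56 calendar days after Apr 10, 2026 is Jun 5, 2026.

Jun 5, 2026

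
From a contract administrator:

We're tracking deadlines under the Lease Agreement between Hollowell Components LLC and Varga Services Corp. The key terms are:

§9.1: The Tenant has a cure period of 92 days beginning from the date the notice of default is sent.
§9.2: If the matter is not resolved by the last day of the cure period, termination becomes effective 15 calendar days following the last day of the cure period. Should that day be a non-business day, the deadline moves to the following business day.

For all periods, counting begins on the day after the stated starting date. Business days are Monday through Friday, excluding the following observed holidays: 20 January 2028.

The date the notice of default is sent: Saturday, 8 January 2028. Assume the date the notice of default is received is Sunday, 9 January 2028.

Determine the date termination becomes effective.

Adding 92 calendar days to 8 January 2028 gives 9 April 2028, which is the last day of the cure period.
Adding 15 calendar days to 9 April 2028 gives 24 April 2028, which is the date termination becomes effective. 24 April 2028 is a Monday and is not a listed holiday, so no roll-forward applies.

24 April 2028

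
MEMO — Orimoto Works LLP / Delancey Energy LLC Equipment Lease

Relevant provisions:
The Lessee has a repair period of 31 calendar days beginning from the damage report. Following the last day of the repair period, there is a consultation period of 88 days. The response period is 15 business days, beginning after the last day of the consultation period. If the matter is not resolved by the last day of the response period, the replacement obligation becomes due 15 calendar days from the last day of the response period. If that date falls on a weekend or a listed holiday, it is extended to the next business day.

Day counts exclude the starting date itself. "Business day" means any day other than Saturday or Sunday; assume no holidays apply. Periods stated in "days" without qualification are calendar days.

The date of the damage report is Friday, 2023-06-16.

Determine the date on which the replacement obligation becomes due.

2023-11-20

The last day of the repair period: 2023-06-16 + 31 days = 2023-07-17.
Adding 88 calendar days to 2023-07-17 gives 2023-10-13, which is the last day of the consultation period.
The last day of the response period: 15 business days after Friday, 2023-10-13, skipping weekends — Oct 16, Oct 17, Oct 18, Oct 19, …, Nov 1, Nov 2, Nov 3 — lands on Friday, 2023-11-03.
The date on which the replacement obligation becomes due: 2023-11-03 + 15 days = 2023-11-18. That falls on a Saturday, so it rolls to the next business day, Monday, 2023-11-20.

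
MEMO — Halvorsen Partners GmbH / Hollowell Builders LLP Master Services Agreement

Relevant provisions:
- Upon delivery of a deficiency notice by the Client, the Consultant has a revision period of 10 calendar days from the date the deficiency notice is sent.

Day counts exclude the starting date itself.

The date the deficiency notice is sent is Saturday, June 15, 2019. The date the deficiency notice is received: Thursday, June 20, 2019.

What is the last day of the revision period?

Adding 10 calendar days to June 15, 2019 gives June 25, 2019, which is the last day of the revision period.

June 25, 2019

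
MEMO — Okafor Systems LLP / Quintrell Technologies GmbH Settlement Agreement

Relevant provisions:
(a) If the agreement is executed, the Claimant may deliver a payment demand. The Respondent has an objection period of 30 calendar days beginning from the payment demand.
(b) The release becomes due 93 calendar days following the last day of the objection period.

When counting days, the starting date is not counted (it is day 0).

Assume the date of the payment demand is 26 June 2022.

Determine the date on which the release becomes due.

27 October 2022

The last day of the objection period: 30 calendar days after 26 June 2022 is 26 July 2022.
The date on which the release becomes due: 93 calendar days after 26 July 2022 is 27 October 2022.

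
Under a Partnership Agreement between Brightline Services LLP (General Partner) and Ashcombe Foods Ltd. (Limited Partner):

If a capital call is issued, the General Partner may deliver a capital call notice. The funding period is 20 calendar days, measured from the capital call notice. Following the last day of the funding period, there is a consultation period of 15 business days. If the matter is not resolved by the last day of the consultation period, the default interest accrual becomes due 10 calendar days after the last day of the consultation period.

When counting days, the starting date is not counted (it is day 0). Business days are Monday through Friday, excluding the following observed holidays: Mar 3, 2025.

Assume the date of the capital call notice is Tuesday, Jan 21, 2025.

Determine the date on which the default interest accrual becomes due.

Mar 14, 2025

Adding 20 calendar days to Jan 21, 2025 gives Feb 10, 2025, which is the last day of the funding period.
The last day of the consultation period: 15 business days after Monday, Feb 10, 2025, skipping weekends and the listed holiday on Mar 3 — Feb 11, Feb 12, Feb 13, Feb 14, …, Feb 27, Feb 28, Mar 4 — lands on Tuesday, Mar 4, 2025.
The date on which the default interest accrual becomes due: Mar 4, 2025 + 10 days = Mar 14, 2025.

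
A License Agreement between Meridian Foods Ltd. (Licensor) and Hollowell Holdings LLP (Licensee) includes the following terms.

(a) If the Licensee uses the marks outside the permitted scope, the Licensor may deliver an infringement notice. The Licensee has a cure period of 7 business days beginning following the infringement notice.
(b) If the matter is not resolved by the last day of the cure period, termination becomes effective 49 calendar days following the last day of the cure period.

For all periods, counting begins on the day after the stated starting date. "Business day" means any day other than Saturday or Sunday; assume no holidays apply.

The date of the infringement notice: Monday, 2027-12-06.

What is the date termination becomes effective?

2028-02-02

The last day of the cure period: 7 business days after Monday, 2027-12-06, skipping weekends — Dec 7, Dec 8, Dec 9, Dec 10, Dec 13, Dec 14, Dec 15 — lands on Wednesday, 2027-12-15.
The date termination becomes effective: 49 calendar days after 2027-12-15 is 2028-02-02.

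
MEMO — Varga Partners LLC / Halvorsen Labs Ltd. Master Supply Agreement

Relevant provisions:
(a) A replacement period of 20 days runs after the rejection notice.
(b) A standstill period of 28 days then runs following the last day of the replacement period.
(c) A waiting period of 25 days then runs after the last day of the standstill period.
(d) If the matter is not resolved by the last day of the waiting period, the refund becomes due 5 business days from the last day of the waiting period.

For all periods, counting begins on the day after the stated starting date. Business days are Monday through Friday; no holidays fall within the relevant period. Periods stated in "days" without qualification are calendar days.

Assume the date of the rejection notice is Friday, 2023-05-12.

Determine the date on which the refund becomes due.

The last day of the replacement period: 2023-05-12 + 20 days = 2023-06-01.
The last day of the standstill period: 2023-06-01 + 28 days = 2023-06-29.
The last day of the waiting period: 25 calendar days after 2023-06-29 is 2023-07-24.
The date on which the refund becomes due: 5 business days after Monday, 2023-07-24, skipping weekends — Jul 25, Jul 26, Jul 27, Jul 28, Jul 31 — lands on Monday, 2023-07-31.

2023-07-31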